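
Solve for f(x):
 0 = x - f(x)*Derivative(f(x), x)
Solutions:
 f(x) = -sqrt(C1 + x^2)
 f(x) = sqrt(C1 + x^2)


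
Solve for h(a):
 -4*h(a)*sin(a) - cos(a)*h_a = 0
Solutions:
 h(a) = C1*cos(a)^4


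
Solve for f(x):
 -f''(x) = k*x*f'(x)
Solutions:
 f(x) = Piecewise((-sqrt(2)*sqrt(pi)*C1*erf(sqrt(2)*sqrt(k)*x/2)/(2*sqrt(k)) - C2, (k > 0) | (k < 0)), (-C1*x - C2, True))


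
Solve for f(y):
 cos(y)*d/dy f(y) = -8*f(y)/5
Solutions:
 f(y) = C1*(sin(y) - 1)^(4/5)/(sin(y) + 1)^(4/5)


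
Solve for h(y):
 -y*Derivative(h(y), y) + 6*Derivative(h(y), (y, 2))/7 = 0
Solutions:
 h(y) = C1 + C2*erfi(sqrt(21)*y/6)


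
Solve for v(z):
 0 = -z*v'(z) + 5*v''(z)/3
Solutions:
 v(z) = C1 + C2*erfi(sqrt(30)*z/10)


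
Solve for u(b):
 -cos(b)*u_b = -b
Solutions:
 u(b) = C1 + Integral(b/cos(b), b)


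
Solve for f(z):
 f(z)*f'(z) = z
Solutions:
 f(z) = -sqrt(C1 + z^2)
 f(z) = sqrt(C1 + z^2)


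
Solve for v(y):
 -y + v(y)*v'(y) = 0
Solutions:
 v(y) = -sqrt(C1 + y^2)
 v(y) = sqrt(C1 + y^2)


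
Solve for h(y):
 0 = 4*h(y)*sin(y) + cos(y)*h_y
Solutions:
 h(y) = C1*cos(y)^4


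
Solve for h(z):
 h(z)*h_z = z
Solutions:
 h(z) = -sqrt(C1 + z^2)
 h(z) = sqrt(C1 + z^2)


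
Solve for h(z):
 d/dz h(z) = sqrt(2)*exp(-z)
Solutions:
 h(z) = C1 - sqrt(2)*exp(-z)


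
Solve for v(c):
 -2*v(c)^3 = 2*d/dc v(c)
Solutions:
 v(c) = -sqrt(2)*sqrt(-1/(C1 - c))/2
 v(c) = sqrt(2)*sqrt(-1/(C1 - c))/2


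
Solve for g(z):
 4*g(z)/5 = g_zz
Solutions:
 g(z) = C1*exp(-2*sqrt(5)*z/5) + C2*exp(2*sqrt(5)*z/5)


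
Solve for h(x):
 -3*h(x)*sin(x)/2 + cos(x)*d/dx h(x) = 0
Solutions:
 h(x) = C1/cos(x)^(3/2)


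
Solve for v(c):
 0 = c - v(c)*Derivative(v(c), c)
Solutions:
 v(c) = -sqrt(C1 + c^2)
 v(c) = sqrt(C1 + c^2)


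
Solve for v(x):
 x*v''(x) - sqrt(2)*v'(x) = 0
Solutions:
 v(x) = C1 + C2*x^(1 + sqrt(2))


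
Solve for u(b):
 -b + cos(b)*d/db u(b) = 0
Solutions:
 u(b) = C1 + Integral(b/cos(b), b)


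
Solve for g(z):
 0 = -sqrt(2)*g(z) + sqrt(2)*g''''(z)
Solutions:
 g(z) = C1*exp(-z) + C2*exp(z) + C3*sin(z) + C4*cos(z)


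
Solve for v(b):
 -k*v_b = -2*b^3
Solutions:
 v(b) = C1 + b^4/(2*k)


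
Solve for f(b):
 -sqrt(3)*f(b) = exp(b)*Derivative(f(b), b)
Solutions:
 f(b) = C1*exp(sqrt(3)*exp(-b))


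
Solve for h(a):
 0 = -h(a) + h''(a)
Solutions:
 h(a) = C1*exp(-a) + C2*exp(a)


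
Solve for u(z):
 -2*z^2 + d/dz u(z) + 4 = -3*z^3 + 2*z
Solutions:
 u(z) = C1 - 3*z^4/4 + 2*z^3/3 + z^2 - 4*z


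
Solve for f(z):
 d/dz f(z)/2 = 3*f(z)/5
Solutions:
 f(z) = C1*exp(6*z/5)


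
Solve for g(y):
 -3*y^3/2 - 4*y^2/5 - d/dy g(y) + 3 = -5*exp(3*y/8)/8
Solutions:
 g(y) = C1 - 3*y^4/8 - 4*y^3/15 + 3*y + 5*exp(3*y/8)/3


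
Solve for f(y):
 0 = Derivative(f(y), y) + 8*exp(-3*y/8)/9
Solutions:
 f(y) = C1 + 64*exp(-3*y/8)/27


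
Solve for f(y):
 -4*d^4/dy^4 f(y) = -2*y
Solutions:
 f(y) = C1 + C2*y + C3*y^2 + C4*y^3 + y^5/240


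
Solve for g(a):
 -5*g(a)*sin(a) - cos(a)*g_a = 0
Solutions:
 g(a) = C1*cos(a)^5


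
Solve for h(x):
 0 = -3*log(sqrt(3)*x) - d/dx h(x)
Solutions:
 h(x) = C1 - 3*x*log(x) - 3*x*log(3)/2 + 3*x


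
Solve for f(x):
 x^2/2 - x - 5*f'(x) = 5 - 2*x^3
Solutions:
 f(x) = C1 + x^4/10 + x^3/30 - x^2/10 - x


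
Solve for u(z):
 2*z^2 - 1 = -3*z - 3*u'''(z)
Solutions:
 u(z) = C1 + C2*z + C3*z^2 - z^5/90 - z^4/24 + z^3/18


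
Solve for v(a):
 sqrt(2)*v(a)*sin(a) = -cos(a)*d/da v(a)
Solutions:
 v(a) = C1*cos(a)^(sqrt(2))


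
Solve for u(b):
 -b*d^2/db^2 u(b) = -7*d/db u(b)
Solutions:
 u(b) = C1 + C2*b^8


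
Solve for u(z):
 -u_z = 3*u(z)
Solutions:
 u(z) = C1*exp(-3*z)


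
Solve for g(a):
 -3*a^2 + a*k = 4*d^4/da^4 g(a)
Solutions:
 g(a) = C1 + C2*a + C3*a^2 + C4*a^3 - a^6/480 + a^5*k/480


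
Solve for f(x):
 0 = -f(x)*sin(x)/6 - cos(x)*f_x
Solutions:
 f(x) = C1*cos(x)^(1/6)


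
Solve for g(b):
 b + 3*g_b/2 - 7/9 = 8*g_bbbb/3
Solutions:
 g(b) = C1 + C4*exp(6^(2/3)*b/4) - b^2/3 + 14*b/27 + (C2*sin(3*2^(2/3)*3^(1/6)*b/8) + C3*cos(3*2^(2/3)*3^(1/6)*b/8))*exp(-6^(2/3)*b/8)


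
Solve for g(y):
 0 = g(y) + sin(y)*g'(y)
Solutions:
 g(y) = C1*sqrt(cos(y) + 1)/sqrt(cos(y) - 1)


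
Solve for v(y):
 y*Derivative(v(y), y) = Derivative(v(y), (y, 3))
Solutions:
 v(y) = C1 + Integral(C2*airyai(y) + C3*airybi(y), y)


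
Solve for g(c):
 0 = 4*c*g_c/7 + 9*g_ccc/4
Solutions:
 g(c) = C1 + Integral(C2*airyai(-2*294^(1/3)*c/21) + C3*airybi(-2*294^(1/3)*c/21), c)


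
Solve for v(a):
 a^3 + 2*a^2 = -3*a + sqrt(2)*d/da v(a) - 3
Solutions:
 v(a) = C1 + sqrt(2)*a^4/8 + sqrt(2)*a^3/3 + 3*sqrt(2)*a^2/4 + 3*sqrt(2)*a/2


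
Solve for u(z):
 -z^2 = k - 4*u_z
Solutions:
 u(z) = C1 + k*z/4 + z^3/12


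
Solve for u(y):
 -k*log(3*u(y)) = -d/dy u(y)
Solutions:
 Integral(1/(log(_y) + log(3)), (_y, u(y))) = C1 + k*y


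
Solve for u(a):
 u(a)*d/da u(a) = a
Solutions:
 u(a) = -sqrt(C1 + a^2)
 u(a) = sqrt(C1 + a^2)


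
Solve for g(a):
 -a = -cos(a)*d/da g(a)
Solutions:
 g(a) = C1 + Integral(a/cos(a), a)


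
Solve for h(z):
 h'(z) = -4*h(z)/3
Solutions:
 h(z) = C1*exp(-4*z/3)


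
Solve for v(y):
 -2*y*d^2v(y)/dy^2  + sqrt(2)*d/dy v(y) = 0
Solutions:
 v(y) = C1 + C2*y^(sqrt(2)/2 + 1)


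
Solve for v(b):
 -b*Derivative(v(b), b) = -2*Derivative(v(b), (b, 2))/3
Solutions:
 v(b) = C1 + C2*erfi(sqrt(3)*b/2)


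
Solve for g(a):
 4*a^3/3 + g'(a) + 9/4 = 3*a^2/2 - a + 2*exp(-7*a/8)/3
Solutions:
 g(a) = C1 - a^4/3 + a^3/2 - a^2/2 - 9*a/4 - 16*exp(-7*a/8)/21


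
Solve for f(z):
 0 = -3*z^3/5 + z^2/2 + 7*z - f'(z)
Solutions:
 f(z) = C1 - 3*z^4/20 + z^3/6 + 7*z^2/2


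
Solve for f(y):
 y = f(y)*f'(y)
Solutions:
 f(y) = -sqrt(C1 + y^2)
 f(y) = sqrt(C1 + y^2)


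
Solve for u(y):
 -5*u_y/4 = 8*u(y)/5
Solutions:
 u(y) = C1*exp(-32*y/25)


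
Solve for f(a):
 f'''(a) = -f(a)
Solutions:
 f(a) = C3*exp(-a) + (C1*sin(sqrt(3)*a/2) + C2*cos(sqrt(3)*a/2))*exp(a/2)


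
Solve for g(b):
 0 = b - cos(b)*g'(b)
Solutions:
 g(b) = C1 + Integral(b/cos(b), b)


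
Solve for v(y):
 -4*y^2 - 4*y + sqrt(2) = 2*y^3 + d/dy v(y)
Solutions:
 v(y) = C1 - y^4/2 - 4*y^3/3 - 2*y^2 + sqrt(2)*y


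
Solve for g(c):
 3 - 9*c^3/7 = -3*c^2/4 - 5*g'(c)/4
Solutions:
 g(c) = C1 + 9*c^4/35 - c^3/5 - 12*c/5


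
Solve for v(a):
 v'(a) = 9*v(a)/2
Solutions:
 v(a) = C1*exp(9*a/2)


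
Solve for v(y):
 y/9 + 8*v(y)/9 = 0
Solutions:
 v(y) = -y/8


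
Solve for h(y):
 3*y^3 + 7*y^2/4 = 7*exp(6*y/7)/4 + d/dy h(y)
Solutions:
 h(y) = C1 + 3*y^4/4 + 7*y^3/12 - 49*exp(6*y/7)/24


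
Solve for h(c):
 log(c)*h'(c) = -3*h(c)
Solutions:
 h(c) = C1*exp(-3*li(c))


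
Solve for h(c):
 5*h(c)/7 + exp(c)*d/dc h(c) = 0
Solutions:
 h(c) = C1*exp(5*exp(-c)/7)


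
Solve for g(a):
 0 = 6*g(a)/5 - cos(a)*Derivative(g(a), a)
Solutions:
 g(a) = C1*(sin(a) + 1)^(3/5)/(sin(a) - 1)^(3/5)


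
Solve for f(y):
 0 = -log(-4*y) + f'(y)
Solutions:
 f(y) = C1 + y*log(-y) + y*(-1 + 2*log(2))


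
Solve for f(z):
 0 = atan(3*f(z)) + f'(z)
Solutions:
 Integral(1/atan(3*_y), (_y, f(z))) = C1 - z


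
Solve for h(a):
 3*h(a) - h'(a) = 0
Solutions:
 h(a) = C1*exp(3*a)


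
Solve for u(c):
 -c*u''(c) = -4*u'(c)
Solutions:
 u(c) = C1 + C2*c^5


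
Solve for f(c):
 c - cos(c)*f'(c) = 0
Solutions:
 f(c) = C1 + Integral(c/cos(c), c)


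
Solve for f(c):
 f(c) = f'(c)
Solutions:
 f(c) = C1*exp(c)


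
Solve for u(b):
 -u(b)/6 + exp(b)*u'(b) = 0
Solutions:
 u(b) = C1*exp(-exp(-b)/6)


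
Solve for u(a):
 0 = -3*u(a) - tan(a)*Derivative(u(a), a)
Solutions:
 u(a) = C1/sin(a)^3


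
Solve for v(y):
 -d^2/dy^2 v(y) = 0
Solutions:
 v(y) = C1 + C2*y


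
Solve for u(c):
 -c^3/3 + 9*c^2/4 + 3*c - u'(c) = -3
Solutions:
 u(c) = C1 - c^4/12 + 3*c^3/4 + 3*c^2/2 + 3*c


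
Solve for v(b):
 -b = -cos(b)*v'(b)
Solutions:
 v(b) = C1 + Integral(b/cos(b), b)


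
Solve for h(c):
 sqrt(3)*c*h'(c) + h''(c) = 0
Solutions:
 h(c) = C1 + C2*erf(sqrt(2)*3^(1/4)*c/2)


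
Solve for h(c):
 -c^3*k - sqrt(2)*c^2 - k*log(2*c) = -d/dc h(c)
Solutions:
 h(c) = C1 + c^4*k/4 + sqrt(2)*c^3/3 + c*k*log(c) - c*k + c*k*log(2)


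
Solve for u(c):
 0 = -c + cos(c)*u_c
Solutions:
 u(c) = C1 + Integral(c/cos(c), c)


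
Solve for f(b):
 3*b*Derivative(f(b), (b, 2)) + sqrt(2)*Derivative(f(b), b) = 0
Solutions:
 f(b) = C1 + C2*b^(1 - sqrt(2)/3)


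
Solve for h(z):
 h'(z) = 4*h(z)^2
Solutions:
 h(z) = -1/(C1 + 4*z)


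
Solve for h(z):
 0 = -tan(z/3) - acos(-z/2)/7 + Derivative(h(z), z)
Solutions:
 h(z) = C1 + z*acos(-z/2)/7 + sqrt(4 - z^2)/7 - 3*log(cos(z/3))


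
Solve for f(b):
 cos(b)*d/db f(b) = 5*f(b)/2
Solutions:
 f(b) = C1*(sin(b) + 1)^(5/4)/(sin(b) - 1)^(5/4)


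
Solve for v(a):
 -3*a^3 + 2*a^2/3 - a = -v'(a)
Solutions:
 v(a) = C1 + 3*a^4/4 - 2*a^3/9 + a^2/2


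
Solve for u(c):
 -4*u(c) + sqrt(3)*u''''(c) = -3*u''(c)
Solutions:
 u(c) = C1*exp(-sqrt(2)*3^(3/4)*c*sqrt(-3 + sqrt(9 + 16*sqrt(3)))/6) + C2*exp(sqrt(2)*3^(3/4)*c*sqrt(-3 + sqrt(9 + 16*sqrt(3)))/6) + C3*sin(sqrt(2)*3^(3/4)*c*sqrt(3 + sqrt(9 + 16*sqrt(3)))/6) + C4*cosh(sqrt(2)*3^(3/4)*c*sqrt(-sqrt(9 + 16*sqrt(3)) - 3)/6)


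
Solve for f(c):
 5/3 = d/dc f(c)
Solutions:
 f(c) = C1 + 5*c/3


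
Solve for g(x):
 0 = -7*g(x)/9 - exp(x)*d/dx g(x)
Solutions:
 g(x) = C1*exp(7*exp(-x)/9)


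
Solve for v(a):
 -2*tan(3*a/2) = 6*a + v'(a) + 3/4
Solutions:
 v(a) = C1 - 3*a^2 - 3*a/4 + 4*log(cos(3*a/2))/3


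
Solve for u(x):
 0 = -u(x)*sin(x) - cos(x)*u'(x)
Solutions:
 u(x) = C1*cos(x)


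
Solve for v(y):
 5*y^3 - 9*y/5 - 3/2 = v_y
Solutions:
 v(y) = C1 + 5*y^4/4 - 9*y^2/10 - 3*y/2


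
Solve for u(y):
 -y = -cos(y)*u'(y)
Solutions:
 u(y) = C1 + Integral(y/cos(y), y)


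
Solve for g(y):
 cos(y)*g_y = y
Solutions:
 g(y) = C1 + Integral(y/cos(y), y)


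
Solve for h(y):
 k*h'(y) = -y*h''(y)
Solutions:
 h(y) = C1 + y^(1 - re(k))*(C2*sin(log(y)*Abs(im(k))) + C3*cos(log(y)*im(k)))


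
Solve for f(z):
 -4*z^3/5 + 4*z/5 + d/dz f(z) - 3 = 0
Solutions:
 f(z) = C1 + z^4/5 - 2*z^2/5 + 3*z


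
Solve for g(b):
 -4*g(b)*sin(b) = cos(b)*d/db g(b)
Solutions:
 g(b) = C1*cos(b)^4


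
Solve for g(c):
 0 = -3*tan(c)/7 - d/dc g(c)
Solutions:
 g(c) = C1 + 3*log(cos(c))/7


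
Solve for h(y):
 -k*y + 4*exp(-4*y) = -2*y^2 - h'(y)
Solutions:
 h(y) = C1 + k*y^2/2 - 2*y^3/3 + exp(-4*y)


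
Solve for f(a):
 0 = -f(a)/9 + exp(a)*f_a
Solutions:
 f(a) = C1*exp(-exp(-a)/9)


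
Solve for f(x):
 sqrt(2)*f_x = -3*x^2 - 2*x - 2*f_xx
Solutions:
 f(x) = C1 + C2*exp(-sqrt(2)*x/2) - sqrt(2)*x^3/2 - sqrt(2)*x^2/2 + 3*x^2 - 6*sqrt(2)*x + 2*x


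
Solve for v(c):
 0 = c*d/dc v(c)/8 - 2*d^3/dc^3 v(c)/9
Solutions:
 v(c) = C1 + Integral(C2*airyai(6^(2/3)*c/4) + C3*airybi(6^(2/3)*c/4), c)


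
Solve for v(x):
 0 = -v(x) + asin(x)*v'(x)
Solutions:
 v(x) = C1*exp(Integral(1/asin(x), x))


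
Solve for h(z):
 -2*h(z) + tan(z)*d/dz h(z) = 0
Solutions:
 h(z) = C1*sin(z)^2


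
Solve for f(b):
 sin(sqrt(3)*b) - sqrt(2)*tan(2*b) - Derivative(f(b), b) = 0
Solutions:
 f(b) = C1 + sqrt(2)*log(cos(2*b))/2 - sqrt(3)*cos(sqrt(3)*b)/3


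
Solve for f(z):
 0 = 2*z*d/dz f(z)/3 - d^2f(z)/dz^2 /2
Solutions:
 f(z) = C1 + C2*erfi(sqrt(6)*z/3)


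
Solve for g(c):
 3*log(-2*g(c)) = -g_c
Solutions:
 Integral(1/(log(-_y) + log(2)), (_y, g(c)))/3 = C1 - c


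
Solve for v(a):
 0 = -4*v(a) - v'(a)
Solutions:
 v(a) = C1*exp(-4*a)


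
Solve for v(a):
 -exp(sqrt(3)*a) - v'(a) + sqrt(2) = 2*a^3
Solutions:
 v(a) = C1 - a^4/2 + sqrt(2)*a - sqrt(3)*exp(sqrt(3)*a)/3


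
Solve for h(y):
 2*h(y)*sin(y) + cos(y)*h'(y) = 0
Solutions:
 h(y) = C1*cos(y)^2


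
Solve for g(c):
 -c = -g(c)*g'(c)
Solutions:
 g(c) = -sqrt(C1 + c^2)
 g(c) = sqrt(C1 + c^2)


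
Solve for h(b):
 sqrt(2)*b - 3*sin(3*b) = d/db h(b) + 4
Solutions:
 h(b) = C1 + sqrt(2)*b^2/2 - 4*b + cos(3*b)


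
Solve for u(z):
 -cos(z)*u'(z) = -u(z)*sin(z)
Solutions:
 u(z) = C1/cos(z)


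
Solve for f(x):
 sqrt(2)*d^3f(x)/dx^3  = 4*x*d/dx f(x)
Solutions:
 f(x) = C1 + Integral(C2*airyai(sqrt(2)*x) + C3*airybi(sqrt(2)*x), x)


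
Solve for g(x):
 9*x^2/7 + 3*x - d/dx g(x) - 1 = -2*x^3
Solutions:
 g(x) = C1 + x^4/2 + 3*x^3/7 + 3*x^2/2 - x


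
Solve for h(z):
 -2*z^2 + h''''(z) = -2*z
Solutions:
 h(z) = C1 + C2*z + C3*z^2 + C4*z^3 + z^6/180 - z^5/60


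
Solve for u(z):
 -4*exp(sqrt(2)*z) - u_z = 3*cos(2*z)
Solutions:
 u(z) = C1 - 2*sqrt(2)*exp(sqrt(2)*z) - 3*sin(2*z)/2


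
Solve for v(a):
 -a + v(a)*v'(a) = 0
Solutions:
 v(a) = -sqrt(C1 + a^2)
 v(a) = sqrt(C1 + a^2)


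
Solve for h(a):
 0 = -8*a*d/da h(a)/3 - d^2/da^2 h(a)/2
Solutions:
 h(a) = C1 + C2*erf(2*sqrt(6)*a/3)


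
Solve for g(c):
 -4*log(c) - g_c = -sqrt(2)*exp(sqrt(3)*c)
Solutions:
 g(c) = C1 - 4*c*log(c) + 4*c + sqrt(6)*exp(sqrt(3)*c)/3


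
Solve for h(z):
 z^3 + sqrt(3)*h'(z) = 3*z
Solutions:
 h(z) = C1 - sqrt(3)*z^4/12 + sqrt(3)*z^2/2


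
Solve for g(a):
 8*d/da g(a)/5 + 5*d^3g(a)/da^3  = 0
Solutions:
 g(a) = C1 + C2*sin(2*sqrt(2)*a/5) + C3*cos(2*sqrt(2)*a/5)


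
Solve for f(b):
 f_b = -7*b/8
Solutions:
 f(b) = C1 - 7*b^2/16


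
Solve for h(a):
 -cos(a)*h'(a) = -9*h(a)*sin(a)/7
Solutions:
 h(a) = C1/cos(a)^(9/7)


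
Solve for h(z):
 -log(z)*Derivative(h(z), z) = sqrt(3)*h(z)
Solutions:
 h(z) = C1*exp(-sqrt(3)*li(z))


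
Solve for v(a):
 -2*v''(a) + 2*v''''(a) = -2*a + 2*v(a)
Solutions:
 v(a) = C1*exp(-sqrt(2)*a*sqrt(1 + sqrt(5))/2) + C2*exp(sqrt(2)*a*sqrt(1 + sqrt(5))/2) + C3*sin(sqrt(2)*a*sqrt(-1 + sqrt(5))/2) + C4*cos(sqrt(2)*a*sqrt(-1 + sqrt(5))/2) + a


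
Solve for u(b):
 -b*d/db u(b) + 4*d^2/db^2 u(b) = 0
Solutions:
 u(b) = C1 + C2*erfi(sqrt(2)*b/4)


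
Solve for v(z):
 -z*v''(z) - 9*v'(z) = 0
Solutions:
 v(z) = C1 + C2/z^8


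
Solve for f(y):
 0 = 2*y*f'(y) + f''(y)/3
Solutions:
 f(y) = C1 + C2*erf(sqrt(3)*y)


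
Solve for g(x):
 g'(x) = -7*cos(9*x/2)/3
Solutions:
 g(x) = C1 - 14*sin(9*x/2)/27


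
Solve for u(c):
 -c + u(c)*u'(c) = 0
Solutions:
 u(c) = -sqrt(C1 + c^2)
 u(c) = sqrt(C1 + c^2)


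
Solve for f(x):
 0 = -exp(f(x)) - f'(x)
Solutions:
 f(x) = log(1/(C1 + x))


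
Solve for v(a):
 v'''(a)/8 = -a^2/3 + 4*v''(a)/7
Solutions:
 v(a) = C1 + C2*a + C3*exp(32*a/7) + 7*a^4/144 + 49*a^3/1152 + 343*a^2/12288


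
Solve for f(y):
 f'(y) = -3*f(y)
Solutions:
 f(y) = C1*exp(-3*y)


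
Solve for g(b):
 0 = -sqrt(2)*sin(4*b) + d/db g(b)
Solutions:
 g(b) = C1 - sqrt(2)*cos(4*b)/4


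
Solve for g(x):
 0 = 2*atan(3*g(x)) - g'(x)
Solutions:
 Integral(1/atan(3*_y), (_y, g(x))) = C1 + 2*x


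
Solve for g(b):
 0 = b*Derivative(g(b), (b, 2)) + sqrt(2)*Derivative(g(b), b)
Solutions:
 g(b) = C1 + C2*b^(1 - sqrt(2))


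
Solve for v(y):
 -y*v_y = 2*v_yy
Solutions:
 v(y) = C1 + C2*erf(y/2)


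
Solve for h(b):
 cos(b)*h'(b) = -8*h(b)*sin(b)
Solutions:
 h(b) = C1*cos(b)^8


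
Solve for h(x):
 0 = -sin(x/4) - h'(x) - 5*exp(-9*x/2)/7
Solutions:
 h(x) = C1 + 4*cos(x/4) + 10*exp(-9*x/2)/63


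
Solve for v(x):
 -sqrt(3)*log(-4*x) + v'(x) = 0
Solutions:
 v(x) = C1 + sqrt(3)*x*log(-x) + sqrt(3)*x*(-1 + 2*log(2))


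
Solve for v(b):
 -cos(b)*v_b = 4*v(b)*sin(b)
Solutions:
 v(b) = C1*cos(b)^4


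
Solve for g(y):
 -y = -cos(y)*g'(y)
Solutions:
 g(y) = C1 + Integral(y/cos(y), y)


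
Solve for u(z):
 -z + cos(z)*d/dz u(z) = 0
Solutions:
 u(z) = C1 + Integral(z/cos(z), z)


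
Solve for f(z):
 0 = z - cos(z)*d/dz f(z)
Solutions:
 f(z) = C1 + Integral(z/cos(z), z)


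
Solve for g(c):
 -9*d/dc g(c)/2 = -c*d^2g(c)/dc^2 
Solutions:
 g(c) = C1 + C2*c^(11/2)


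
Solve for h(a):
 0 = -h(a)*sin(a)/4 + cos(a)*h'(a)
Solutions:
 h(a) = C1/cos(a)^(1/4)


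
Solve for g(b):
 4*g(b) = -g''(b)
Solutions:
 g(b) = C1*sin(2*b) + C2*cos(2*b)


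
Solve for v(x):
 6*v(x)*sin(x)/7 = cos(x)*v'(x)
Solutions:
 v(x) = C1/cos(x)^(6/7)


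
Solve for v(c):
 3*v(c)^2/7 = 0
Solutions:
 v(c) = 0


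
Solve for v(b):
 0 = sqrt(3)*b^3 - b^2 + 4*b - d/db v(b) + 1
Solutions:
 v(b) = C1 + sqrt(3)*b^4/4 - b^3/3 + 2*b^2 + b


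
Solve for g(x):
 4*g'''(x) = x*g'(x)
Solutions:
 g(x) = C1 + Integral(C2*airyai(2^(1/3)*x/2) + C3*airybi(2^(1/3)*x/2), x)


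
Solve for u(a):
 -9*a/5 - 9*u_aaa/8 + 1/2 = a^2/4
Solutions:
 u(a) = C1 + C2*a + C3*a^2 - a^5/270 - a^4/15 + 2*a^3/27


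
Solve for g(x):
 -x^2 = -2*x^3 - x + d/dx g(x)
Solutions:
 g(x) = C1 + x^4/2 - x^3/3 + x^2/2


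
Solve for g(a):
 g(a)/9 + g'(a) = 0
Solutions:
 g(a) = C1*exp(-a/9)


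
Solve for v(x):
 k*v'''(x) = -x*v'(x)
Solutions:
 v(x) = C1 + Integral(C2*airyai(x*(-1/k)^(1/3)) + C3*airybi(x*(-1/k)^(1/3)), x)


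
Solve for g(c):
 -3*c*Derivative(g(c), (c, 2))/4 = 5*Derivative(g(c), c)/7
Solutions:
 g(c) = C1 + C2*c^(1/21)


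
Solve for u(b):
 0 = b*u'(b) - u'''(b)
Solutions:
 u(b) = C1 + Integral(C2*airyai(b) + C3*airybi(b), b)


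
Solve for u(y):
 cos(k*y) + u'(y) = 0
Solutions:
 u(y) = C1 - sin(k*y)/k


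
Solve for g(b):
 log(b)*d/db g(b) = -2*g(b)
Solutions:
 g(b) = C1*exp(-2*li(b))


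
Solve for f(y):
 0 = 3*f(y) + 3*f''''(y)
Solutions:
 f(y) = (C1*sin(sqrt(2)*y/2) + C2*cos(sqrt(2)*y/2))*exp(-sqrt(2)*y/2) + (C3*sin(sqrt(2)*y/2) + C4*cos(sqrt(2)*y/2))*exp(sqrt(2)*y/2)


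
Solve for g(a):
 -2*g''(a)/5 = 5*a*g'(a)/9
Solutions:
 g(a) = C1 + C2*erf(5*a/6)


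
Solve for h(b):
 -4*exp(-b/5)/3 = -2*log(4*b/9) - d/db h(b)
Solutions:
 h(b) = C1 - 2*b*log(b) + 2*b*(-2*log(2) + 1 + 2*log(3)) - 20*exp(-b/5)/3


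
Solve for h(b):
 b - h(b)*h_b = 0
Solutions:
 h(b) = -sqrt(C1 + b^2)
 h(b) = sqrt(C1 + b^2)


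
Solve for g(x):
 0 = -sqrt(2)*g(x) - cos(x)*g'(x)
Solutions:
 g(x) = C1*(sin(x) - 1)^(sqrt(2)/2)/(sin(x) + 1)^(sqrt(2)/2)


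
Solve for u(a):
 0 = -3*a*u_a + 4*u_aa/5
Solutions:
 u(a) = C1 + C2*erfi(sqrt(30)*a/4)


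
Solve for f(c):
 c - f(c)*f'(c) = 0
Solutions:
 f(c) = -sqrt(C1 + c^2)
 f(c) = sqrt(C1 + c^2)


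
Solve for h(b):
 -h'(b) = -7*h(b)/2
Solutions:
 h(b) = C1*exp(7*b/2)


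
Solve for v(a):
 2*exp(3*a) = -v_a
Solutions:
 v(a) = C1 - 2*exp(3*a)/3


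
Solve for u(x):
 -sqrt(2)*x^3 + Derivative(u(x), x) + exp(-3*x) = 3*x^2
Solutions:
 u(x) = C1 + sqrt(2)*x^4/4 + x^3 + exp(-3*x)/3


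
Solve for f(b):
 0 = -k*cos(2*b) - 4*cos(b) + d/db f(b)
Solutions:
 f(b) = C1 + k*sin(2*b)/2 + 4*sin(b)


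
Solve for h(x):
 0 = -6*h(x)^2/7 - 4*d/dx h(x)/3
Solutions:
 h(x) = 14/(C1 + 9*x)


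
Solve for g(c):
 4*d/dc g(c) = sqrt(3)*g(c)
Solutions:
 g(c) = C1*exp(sqrt(3)*c/4)


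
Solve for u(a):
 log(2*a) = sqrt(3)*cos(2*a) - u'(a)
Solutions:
 u(a) = C1 - a*log(a) - a*log(2) + a + sqrt(3)*sin(2*a)/2


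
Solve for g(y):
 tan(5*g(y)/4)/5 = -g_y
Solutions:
 g(y) = -4*asin(C1*exp(-y/4))/5 + 4*pi/5
 g(y) = 4*asin(C1*exp(-y/4))/5


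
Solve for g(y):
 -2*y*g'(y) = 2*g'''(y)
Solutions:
 g(y) = C1 + Integral(C2*airyai(-y) + C3*airybi(-y), y)


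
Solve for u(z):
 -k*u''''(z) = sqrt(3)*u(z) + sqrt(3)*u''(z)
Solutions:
 u(z) = C1*exp(-sqrt(2)*z*sqrt((-sqrt(-4*sqrt(3)*k + 3) - sqrt(3))/k)/2) + C2*exp(sqrt(2)*z*sqrt((-sqrt(-4*sqrt(3)*k + 3) - sqrt(3))/k)/2) + C3*exp(-sqrt(2)*z*sqrt((sqrt(-4*sqrt(3)*k + 3) - sqrt(3))/k)/2) + C4*exp(sqrt(2)*z*sqrt((sqrt(-4*sqrt(3)*k + 3) - sqrt(3))/k)/2)


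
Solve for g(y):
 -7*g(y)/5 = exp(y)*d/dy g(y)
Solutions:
 g(y) = C1*exp(7*exp(-y)/5)


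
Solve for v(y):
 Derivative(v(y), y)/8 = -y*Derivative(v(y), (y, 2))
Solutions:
 v(y) = C1 + C2*y^(7/8)


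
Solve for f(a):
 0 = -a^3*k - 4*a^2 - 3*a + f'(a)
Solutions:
 f(a) = C1 + a^4*k/4 + 4*a^3/3 + 3*a^2/2


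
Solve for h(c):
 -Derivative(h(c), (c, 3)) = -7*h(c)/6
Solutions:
 h(c) = C3*exp(6^(2/3)*7^(1/3)*c/6) + (C1*sin(2^(2/3)*3^(1/6)*7^(1/3)*c/4) + C2*cos(2^(2/3)*3^(1/6)*7^(1/3)*c/4))*exp(-6^(2/3)*7^(1/3)*c/12)


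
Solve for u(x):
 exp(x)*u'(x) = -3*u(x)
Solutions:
 u(x) = C1*exp(3*exp(-x))


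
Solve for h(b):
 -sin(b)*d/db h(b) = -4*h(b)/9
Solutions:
 h(b) = C1*(cos(b) - 1)^(2/9)/(cos(b) + 1)^(2/9)


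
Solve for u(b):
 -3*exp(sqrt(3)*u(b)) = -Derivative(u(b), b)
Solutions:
 u(b) = sqrt(3)*(2*log(-1/(C1 + 3*b)) - log(3))/6


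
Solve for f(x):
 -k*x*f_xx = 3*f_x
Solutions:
 f(x) = C1 + x^(((re(k) - 3)*re(k) + im(k)^2)/(re(k)^2 + im(k)^2))*(C2*sin(3*log(x)*Abs(im(k))/(re(k)^2 + im(k)^2)) + C3*cos(3*log(x)*im(k)/(re(k)^2 + im(k)^2)))


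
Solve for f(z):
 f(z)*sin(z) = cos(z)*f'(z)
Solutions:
 f(z) = C1/cos(z)


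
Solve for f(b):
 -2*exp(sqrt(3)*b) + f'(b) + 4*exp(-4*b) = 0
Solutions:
 f(b) = C1 + 2*sqrt(3)*exp(sqrt(3)*b)/3 + exp(-4*b)


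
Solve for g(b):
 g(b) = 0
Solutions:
 g(b) = 0


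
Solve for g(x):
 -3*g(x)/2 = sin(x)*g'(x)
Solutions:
 g(x) = C1*(cos(x) + 1)^(3/4)/(cos(x) - 1)^(3/4)


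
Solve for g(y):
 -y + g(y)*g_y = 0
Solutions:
 g(y) = -sqrt(C1 + y^2)
 g(y) = sqrt(C1 + y^2)


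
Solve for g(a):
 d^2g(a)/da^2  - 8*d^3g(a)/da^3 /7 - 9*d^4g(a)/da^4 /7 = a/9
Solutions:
 g(a) = C1 + C2*a + C3*exp(a*(-4 + sqrt(79))/9) + C4*exp(-a*(4 + sqrt(79))/9) + a^3/54 + 4*a^2/63


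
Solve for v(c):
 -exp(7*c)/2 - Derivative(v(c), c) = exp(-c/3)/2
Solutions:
 v(c) = C1 - exp(7*c)/14 + 3*exp(-c/3)/2


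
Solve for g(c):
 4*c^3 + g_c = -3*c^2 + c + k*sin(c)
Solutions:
 g(c) = C1 - c^4 - c^3 + c^2/2 - k*cos(c)


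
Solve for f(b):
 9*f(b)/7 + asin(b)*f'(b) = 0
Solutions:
 f(b) = C1*exp(-9*Integral(1/asin(b), b)/7)


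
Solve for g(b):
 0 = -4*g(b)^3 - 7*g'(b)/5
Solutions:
 g(b) = -sqrt(14)*sqrt(-1/(C1 - 20*b))/2
 g(b) = sqrt(14)*sqrt(-1/(C1 - 20*b))/2


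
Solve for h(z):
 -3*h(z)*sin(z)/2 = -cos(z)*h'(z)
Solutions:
 h(z) = C1/cos(z)^(3/2)


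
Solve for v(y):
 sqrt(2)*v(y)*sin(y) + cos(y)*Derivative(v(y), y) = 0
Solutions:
 v(y) = C1*cos(y)^(sqrt(2))


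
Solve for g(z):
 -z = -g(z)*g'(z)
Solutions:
 g(z) = -sqrt(C1 + z^2)
 g(z) = sqrt(C1 + z^2)


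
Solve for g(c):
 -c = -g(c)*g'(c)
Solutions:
 g(c) = -sqrt(C1 + c^2)
 g(c) = sqrt(C1 + c^2)


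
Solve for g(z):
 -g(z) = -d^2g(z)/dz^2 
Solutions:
 g(z) = C1*exp(-z) + C2*exp(z)


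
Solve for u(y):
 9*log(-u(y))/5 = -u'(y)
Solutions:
 -li(-u(y)) = C1 - 9*y/5


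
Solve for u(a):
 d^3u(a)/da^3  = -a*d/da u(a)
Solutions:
 u(a) = C1 + Integral(C2*airyai(-a) + C3*airybi(-a), a)


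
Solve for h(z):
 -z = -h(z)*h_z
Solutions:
 h(z) = -sqrt(C1 + z^2)
 h(z) = sqrt(C1 + z^2)


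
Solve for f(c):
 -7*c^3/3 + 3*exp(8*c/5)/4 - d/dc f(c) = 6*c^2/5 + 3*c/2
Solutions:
 f(c) = C1 - 7*c^4/12 - 2*c^3/5 - 3*c^2/4 + 15*exp(8*c/5)/32


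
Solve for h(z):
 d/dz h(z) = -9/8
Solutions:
 h(z) = C1 - 9*z/8


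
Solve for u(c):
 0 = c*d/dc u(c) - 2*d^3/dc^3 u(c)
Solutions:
 u(c) = C1 + Integral(C2*airyai(2^(2/3)*c/2) + C3*airybi(2^(2/3)*c/2), c)


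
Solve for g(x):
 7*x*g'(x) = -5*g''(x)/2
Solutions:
 g(x) = C1 + C2*erf(sqrt(35)*x/5)


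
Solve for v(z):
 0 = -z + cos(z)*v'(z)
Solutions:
 v(z) = C1 + Integral(z/cos(z), z)


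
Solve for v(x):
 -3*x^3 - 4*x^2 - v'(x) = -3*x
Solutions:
 v(x) = C1 - 3*x^4/4 - 4*x^3/3 + 3*x^2/2


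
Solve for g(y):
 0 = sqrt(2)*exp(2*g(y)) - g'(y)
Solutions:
 g(y) = log(-sqrt(-1/(C1 + sqrt(2)*y))) - log(2)/2
 g(y) = log(-1/(C1 + sqrt(2)*y))/2 - log(2)/2


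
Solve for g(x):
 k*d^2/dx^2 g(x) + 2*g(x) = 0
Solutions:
 g(x) = C1*exp(-sqrt(2)*x*sqrt(-1/k)) + C2*exp(sqrt(2)*x*sqrt(-1/k))


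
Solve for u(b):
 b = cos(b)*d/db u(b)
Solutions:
 u(b) = C1 + Integral(b/cos(b), b)


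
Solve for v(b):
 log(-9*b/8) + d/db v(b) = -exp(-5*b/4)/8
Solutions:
 v(b) = C1 - b*log(-b) + b*(-2*log(3) + 1 + 3*log(2)) + exp(-5*b/4)/10


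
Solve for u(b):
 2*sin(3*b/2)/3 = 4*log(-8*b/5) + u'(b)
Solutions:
 u(b) = C1 - 4*b*log(-b) - 12*b*log(2) + 4*b + 4*b*log(5) - 4*cos(3*b/2)/9


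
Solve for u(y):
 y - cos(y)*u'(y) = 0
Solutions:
 u(y) = C1 + Integral(y/cos(y), y)


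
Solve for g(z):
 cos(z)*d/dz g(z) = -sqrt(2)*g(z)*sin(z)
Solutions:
 g(z) = C1*cos(z)^(sqrt(2))


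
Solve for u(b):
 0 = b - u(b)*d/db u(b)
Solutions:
 u(b) = -sqrt(C1 + b^2)
 u(b) = sqrt(C1 + b^2)


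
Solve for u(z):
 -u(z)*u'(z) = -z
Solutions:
 u(z) = -sqrt(C1 + z^2)
 u(z) = sqrt(C1 + z^2)


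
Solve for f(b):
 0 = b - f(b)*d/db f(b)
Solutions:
 f(b) = -sqrt(C1 + b^2)
 f(b) = sqrt(C1 + b^2)


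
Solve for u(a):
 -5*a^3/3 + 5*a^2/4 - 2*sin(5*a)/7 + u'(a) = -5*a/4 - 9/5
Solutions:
 u(a) = C1 + 5*a^4/12 - 5*a^3/12 - 5*a^2/8 - 9*a/5 - 2*cos(5*a)/35


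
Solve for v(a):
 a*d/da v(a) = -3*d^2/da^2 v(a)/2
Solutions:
 v(a) = C1 + C2*erf(sqrt(3)*a/3)


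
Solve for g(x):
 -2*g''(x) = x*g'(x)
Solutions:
 g(x) = C1 + C2*erf(x/2)


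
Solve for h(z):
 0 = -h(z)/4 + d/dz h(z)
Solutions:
 h(z) = C1*exp(z/4)


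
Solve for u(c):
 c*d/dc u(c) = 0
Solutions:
 u(c) = C1


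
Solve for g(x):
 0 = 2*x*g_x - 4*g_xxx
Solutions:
 g(x) = C1 + Integral(C2*airyai(2^(2/3)*x/2) + C3*airybi(2^(2/3)*x/2), x)


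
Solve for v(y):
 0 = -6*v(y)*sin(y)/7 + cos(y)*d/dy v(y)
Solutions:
 v(y) = C1/cos(y)^(6/7)


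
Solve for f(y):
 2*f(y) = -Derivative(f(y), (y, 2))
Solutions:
 f(y) = C1*sin(sqrt(2)*y) + C2*cos(sqrt(2)*y)


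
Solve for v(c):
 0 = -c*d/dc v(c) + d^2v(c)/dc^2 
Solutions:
 v(c) = C1 + C2*erfi(sqrt(2)*c/2)


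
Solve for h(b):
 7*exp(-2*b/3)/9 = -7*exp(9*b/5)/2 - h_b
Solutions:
 h(b) = C1 - 35*exp(9*b/5)/18 + 7*exp(-2*b/3)/6


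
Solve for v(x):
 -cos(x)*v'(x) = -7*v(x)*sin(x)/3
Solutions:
 v(x) = C1/cos(x)^(7/3)


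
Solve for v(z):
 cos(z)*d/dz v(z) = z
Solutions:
 v(z) = C1 + Integral(z/cos(z), z)


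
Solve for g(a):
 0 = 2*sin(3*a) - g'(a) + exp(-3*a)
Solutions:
 g(a) = C1 - 2*cos(3*a)/3 - exp(-3*a)/3


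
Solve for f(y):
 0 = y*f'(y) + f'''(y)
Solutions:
 f(y) = C1 + Integral(C2*airyai(-y) + C3*airybi(-y), y)


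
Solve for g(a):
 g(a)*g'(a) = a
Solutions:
 g(a) = -sqrt(C1 + a^2)
 g(a) = sqrt(C1 + a^2)


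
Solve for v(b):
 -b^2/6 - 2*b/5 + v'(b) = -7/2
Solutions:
 v(b) = C1 + b^3/18 + b^2/5 - 7*b/2


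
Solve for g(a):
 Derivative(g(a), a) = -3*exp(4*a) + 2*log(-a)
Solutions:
 g(a) = C1 + 2*a*log(-a) - 2*a - 3*exp(4*a)/4


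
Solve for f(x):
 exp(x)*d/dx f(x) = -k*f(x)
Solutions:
 f(x) = C1*exp(k*exp(-x))


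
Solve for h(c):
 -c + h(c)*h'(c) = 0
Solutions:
 h(c) = -sqrt(C1 + c^2)
 h(c) = sqrt(C1 + c^2)


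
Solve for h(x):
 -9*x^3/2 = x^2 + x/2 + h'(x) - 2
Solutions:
 h(x) = C1 - 9*x^4/8 - x^3/3 - x^2/4 + 2*x


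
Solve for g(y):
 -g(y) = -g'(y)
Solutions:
 g(y) = C1*exp(y)


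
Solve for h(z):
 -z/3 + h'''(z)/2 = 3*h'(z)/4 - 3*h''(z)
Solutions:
 h(z) = C1 + C2*exp(z*(-3 + sqrt(42)/2)) + C3*exp(-z*(3 + sqrt(42)/2)) - 2*z^2/9 - 16*z/9


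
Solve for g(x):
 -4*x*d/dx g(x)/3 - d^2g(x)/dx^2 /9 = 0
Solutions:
 g(x) = C1 + C2*erf(sqrt(6)*x)


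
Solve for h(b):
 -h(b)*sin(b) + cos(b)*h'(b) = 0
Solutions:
 h(b) = C1/cos(b)


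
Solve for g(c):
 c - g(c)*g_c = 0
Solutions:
 g(c) = -sqrt(C1 + c^2)
 g(c) = sqrt(C1 + c^2)


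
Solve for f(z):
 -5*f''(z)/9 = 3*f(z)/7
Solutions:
 f(z) = C1*sin(3*sqrt(105)*z/35) + C2*cos(3*sqrt(105)*z/35)


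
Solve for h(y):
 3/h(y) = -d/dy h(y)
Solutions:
 h(y) = -sqrt(C1 - 6*y)
 h(y) = sqrt(C1 - 6*y)


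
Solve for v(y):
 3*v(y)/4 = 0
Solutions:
 v(y) = 0


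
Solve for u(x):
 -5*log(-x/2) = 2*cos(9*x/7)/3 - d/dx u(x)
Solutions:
 u(x) = C1 + 5*x*log(-x) - 5*x - 5*x*log(2) + 14*sin(9*x/7)/27


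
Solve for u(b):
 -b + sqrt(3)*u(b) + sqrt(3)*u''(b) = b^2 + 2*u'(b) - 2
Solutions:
 u(b) = sqrt(3)*b^2/3 + sqrt(3)*b/3 + 4*b/3 + (C1*sin(sqrt(6)*b/3) + C2*cos(sqrt(6)*b/3))*exp(sqrt(3)*b/3) - 4*sqrt(3)/9 + 2/3


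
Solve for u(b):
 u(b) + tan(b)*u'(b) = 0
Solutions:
 u(b) = C1/sin(b)


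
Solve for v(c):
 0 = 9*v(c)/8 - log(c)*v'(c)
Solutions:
 v(c) = C1*exp(9*li(c)/8)


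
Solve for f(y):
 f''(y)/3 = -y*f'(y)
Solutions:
 f(y) = C1 + C2*erf(sqrt(6)*y/2)


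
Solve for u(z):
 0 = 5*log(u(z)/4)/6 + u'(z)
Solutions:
 -6*Integral(1/(-log(_y) + 2*log(2)), (_y, u(z)))/5 = C1 - z


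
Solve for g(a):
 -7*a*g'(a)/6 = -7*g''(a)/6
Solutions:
 g(a) = C1 + C2*erfi(sqrt(2)*a/2)


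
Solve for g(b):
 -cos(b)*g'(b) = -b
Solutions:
 g(b) = C1 + Integral(b/cos(b), b)


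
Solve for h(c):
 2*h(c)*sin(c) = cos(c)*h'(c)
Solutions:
 h(c) = C1/cos(c)^2


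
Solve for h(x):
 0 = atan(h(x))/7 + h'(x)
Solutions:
 Integral(1/atan(_y), (_y, h(x))) = C1 - x/7


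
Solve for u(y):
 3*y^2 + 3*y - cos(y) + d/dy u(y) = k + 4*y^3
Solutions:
 u(y) = C1 + k*y + y^4 - y^3 - 3*y^2/2 + sin(y)


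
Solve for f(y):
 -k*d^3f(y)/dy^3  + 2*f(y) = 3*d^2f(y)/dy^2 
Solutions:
 f(y) = C1*exp(-y*((sqrt(((-1 + k^(-2))^2 - 1/k^4)/k^2) - 1/k + k^(-3))^(1/3) + 1/k + 1/(k^2*(sqrt(((-1 + k^(-2))^2 - 1/k^4)/k^2) - 1/k + k^(-3))^(1/3)))) + C2*exp(y*((sqrt(((-1 + k^(-2))^2 - 1/k^4)/k^2) - 1/k + k^(-3))^(1/3)/2 - sqrt(3)*I*(sqrt(((-1 + k^(-2))^2 - 1/k^4)/k^2) - 1/k + k^(-3))^(1/3)/2 - 1/k - 2/(k^2*(-1 + sqrt(3)*I)*(sqrt(((-1 + k^(-2))^2 - 1/k^4)/k^2) - 1/k + k^(-3))^(1/3)))) + C3*exp(y*((sqrt(((-1 + k^(-2))^2 - 1/k^4)/k^2) - 1/k + k^(-3))^(1/3)/2 + sqrt(3)*I*(sqrt(((-1 + k^(-2))^2 - 1/k^4)/k^2) - 1/k + k^(-3))^(1/3)/2 - 1/k + 2/(k^2*(1 + sqrt(3)*I)*(sqrt(((-1 + k^(-2))^2 - 1/k^4)/k^2) - 1/k + k^(-3))^(1/3))))


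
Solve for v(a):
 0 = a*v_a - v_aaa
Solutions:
 v(a) = C1 + Integral(C2*airyai(a) + C3*airybi(a), a)


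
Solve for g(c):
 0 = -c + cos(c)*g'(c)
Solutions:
 g(c) = C1 + Integral(c/cos(c), c)


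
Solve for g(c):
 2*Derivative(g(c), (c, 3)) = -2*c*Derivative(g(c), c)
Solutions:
 g(c) = C1 + Integral(C2*airyai(-c) + C3*airybi(-c), c)


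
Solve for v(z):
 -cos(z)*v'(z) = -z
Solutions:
 v(z) = C1 + Integral(z/cos(z), z)


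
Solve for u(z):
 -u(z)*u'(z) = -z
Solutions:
 u(z) = -sqrt(C1 + z^2)
 u(z) = sqrt(C1 + z^2)


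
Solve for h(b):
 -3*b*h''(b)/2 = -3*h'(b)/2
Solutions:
 h(b) = C1 + C2*b^2


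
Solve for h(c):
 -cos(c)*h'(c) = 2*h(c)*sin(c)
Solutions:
 h(c) = C1*cos(c)^2


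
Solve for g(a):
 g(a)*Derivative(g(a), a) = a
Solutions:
 g(a) = -sqrt(C1 + a^2)
 g(a) = sqrt(C1 + a^2)


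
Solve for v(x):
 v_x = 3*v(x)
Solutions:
 v(x) = C1*exp(3*x)


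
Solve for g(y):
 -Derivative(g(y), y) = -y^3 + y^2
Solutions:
 g(y) = C1 + y^4/4 - y^3/3


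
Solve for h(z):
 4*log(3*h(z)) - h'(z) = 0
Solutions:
 -Integral(1/(log(_y) + log(3)), (_y, h(z)))/4 = C1 - z


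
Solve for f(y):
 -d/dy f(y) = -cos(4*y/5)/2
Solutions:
 f(y) = C1 + 5*sin(4*y/5)/8


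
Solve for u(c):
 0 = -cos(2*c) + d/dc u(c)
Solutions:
 u(c) = C1 + sin(2*c)/2


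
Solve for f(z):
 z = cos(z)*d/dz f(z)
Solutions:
 f(z) = C1 + Integral(z/cos(z), z)


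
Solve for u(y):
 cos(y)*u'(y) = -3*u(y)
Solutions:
 u(y) = C1*(sin(y) - 1)^(3/2)/(sin(y) + 1)^(3/2)


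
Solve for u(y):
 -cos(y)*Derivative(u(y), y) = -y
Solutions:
 u(y) = C1 + Integral(y/cos(y), y)


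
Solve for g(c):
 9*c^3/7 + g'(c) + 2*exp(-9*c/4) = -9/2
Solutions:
 g(c) = C1 - 9*c^4/28 - 9*c/2 + 8*exp(-9*c/4)/9


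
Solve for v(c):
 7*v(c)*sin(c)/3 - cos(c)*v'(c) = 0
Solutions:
 v(c) = C1/cos(c)^(7/3)


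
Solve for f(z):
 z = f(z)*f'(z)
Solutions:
 f(z) = -sqrt(C1 + z^2)
 f(z) = sqrt(C1 + z^2)


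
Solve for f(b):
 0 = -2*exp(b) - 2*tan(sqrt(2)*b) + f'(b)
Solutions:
 f(b) = C1 + 2*exp(b) - sqrt(2)*log(cos(sqrt(2)*b))


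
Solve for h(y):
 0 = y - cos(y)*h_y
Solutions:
 h(y) = C1 + Integral(y/cos(y), y)


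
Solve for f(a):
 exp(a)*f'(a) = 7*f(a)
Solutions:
 f(a) = C1*exp(-7*exp(-a))


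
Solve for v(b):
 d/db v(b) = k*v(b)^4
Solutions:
 v(b) = (-1/(C1 + 3*b*k))^(1/3)
 v(b) = (-1/(C1 + b*k))^(1/3)*(-3^(2/3) - 3*3^(1/6)*I)/6
 v(b) = (-1/(C1 + b*k))^(1/3)*(-3^(2/3) + 3*3^(1/6)*I)/6


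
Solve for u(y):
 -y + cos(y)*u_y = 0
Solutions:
 u(y) = C1 + Integral(y/cos(y), y)


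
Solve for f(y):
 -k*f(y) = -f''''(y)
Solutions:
 f(y) = C1*exp(-k^(1/4)*y) + C2*exp(k^(1/4)*y) + C3*exp(-I*k^(1/4)*y) + C4*exp(I*k^(1/4)*y)


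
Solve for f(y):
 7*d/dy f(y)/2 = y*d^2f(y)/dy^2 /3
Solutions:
 f(y) = C1 + C2*y^(23/2)


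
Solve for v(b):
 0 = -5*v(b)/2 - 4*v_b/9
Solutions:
 v(b) = C1*exp(-45*b/8)


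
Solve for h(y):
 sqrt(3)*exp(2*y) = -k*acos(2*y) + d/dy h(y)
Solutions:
 h(y) = C1 + k*(y*acos(2*y) - sqrt(1 - 4*y^2)/2) + sqrt(3)*exp(2*y)/2


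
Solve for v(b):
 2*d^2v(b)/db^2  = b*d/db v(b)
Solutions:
 v(b) = C1 + C2*erfi(b/2)


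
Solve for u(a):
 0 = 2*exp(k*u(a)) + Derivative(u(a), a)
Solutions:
 u(a) = Piecewise((log(1/(C1*k + 2*a*k))/k, Ne(k, 0)), (nan, True))
 u(a) = Piecewise((C1 - 2*a, Eq(k, 0)), (nan, True))


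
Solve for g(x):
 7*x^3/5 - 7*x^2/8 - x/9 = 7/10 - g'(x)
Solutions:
 g(x) = C1 - 7*x^4/20 + 7*x^3/24 + x^2/18 + 7*x/10


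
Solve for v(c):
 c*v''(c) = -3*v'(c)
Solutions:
 v(c) = C1 + C2/c^2


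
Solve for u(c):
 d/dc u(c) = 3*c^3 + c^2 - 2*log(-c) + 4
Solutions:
 u(c) = C1 + 3*c^4/4 + c^3/3 - 2*c*log(-c) + 6*c


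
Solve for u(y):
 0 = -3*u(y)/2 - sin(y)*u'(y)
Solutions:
 u(y) = C1*(cos(y) + 1)^(3/4)/(cos(y) - 1)^(3/4)


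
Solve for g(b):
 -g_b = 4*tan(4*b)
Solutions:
 g(b) = C1 + log(cos(4*b))


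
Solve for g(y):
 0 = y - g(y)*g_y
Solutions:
 g(y) = -sqrt(C1 + y^2)
 g(y) = sqrt(C1 + y^2)


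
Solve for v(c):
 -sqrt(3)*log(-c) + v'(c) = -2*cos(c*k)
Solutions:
 v(c) = C1 + sqrt(3)*c*(log(-c) - 1) - 2*Piecewise((sin(c*k)/k, Ne(k, 0)), (c, True))


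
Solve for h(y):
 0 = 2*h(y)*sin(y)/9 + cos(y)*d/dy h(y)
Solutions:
 h(y) = C1*cos(y)^(2/9)


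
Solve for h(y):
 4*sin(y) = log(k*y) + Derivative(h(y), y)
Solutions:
 h(y) = C1 - y*log(k*y) + y - 4*cos(y)


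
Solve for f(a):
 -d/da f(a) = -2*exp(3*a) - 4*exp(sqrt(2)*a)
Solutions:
 f(a) = C1 + 2*exp(3*a)/3 + 2*sqrt(2)*exp(sqrt(2)*a)


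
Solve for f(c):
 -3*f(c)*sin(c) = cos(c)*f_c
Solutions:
 f(c) = C1*cos(c)^3


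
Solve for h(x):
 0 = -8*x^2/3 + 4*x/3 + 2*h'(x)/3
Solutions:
 h(x) = C1 + 4*x^3/3 - x^2


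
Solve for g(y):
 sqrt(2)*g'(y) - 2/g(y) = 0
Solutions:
 g(y) = -sqrt(C1 + 2*sqrt(2)*y)
 g(y) = sqrt(C1 + 2*sqrt(2)*y)


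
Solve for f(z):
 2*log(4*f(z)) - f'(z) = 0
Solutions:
 -Integral(1/(log(_y) + 2*log(2)), (_y, f(z)))/2 = C1 - z


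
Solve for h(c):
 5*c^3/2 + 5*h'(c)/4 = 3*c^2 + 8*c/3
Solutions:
 h(c) = C1 - c^4/2 + 4*c^3/5 + 16*c^2/15


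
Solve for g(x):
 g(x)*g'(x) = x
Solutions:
 g(x) = -sqrt(C1 + x^2)
 g(x) = sqrt(C1 + x^2)


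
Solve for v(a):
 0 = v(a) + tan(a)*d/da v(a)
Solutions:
 v(a) = C1/sin(a)


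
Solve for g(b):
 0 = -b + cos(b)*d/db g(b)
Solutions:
 g(b) = C1 + Integral(b/cos(b), b)


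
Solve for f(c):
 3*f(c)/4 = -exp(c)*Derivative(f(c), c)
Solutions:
 f(c) = C1*exp(3*exp(-c)/4)


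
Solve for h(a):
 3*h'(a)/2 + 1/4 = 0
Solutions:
 h(a) = C1 - a/6


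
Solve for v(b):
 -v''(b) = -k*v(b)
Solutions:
 v(b) = C1*exp(-b*sqrt(k)) + C2*exp(b*sqrt(k))


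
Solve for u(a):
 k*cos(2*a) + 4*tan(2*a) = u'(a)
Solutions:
 u(a) = C1 + k*sin(2*a)/2 - 2*log(cos(2*a))


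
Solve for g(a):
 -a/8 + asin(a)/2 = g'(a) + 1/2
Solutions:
 g(a) = C1 - a^2/16 + a*asin(a)/2 - a/2 + sqrt(1 - a^2)/2


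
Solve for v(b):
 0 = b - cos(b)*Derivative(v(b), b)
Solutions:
 v(b) = C1 + Integral(b/cos(b), b)


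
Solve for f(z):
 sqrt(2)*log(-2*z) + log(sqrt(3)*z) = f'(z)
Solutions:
 f(z) = C1 + z*(1 + sqrt(2))*log(z) + z*(-sqrt(2) - 1 + log(3)/2 + sqrt(2)*log(2) + sqrt(2)*I*pi)


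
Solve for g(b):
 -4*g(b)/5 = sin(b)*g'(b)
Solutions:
 g(b) = C1*(cos(b) + 1)^(2/5)/(cos(b) - 1)^(2/5)


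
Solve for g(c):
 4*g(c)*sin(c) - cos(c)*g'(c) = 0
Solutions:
 g(c) = C1/cos(c)^4


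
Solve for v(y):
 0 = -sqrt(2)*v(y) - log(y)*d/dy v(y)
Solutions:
 v(y) = C1*exp(-sqrt(2)*li(y))


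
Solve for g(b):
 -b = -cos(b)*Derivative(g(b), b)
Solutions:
 g(b) = C1 + Integral(b/cos(b), b)


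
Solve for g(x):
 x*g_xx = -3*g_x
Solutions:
 g(x) = C1 + C2/x^2


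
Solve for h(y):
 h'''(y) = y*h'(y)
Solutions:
 h(y) = C1 + Integral(C2*airyai(y) + C3*airybi(y), y)


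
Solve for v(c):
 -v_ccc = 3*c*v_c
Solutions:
 v(c) = C1 + Integral(C2*airyai(-3^(1/3)*c) + C3*airybi(-3^(1/3)*c), c)


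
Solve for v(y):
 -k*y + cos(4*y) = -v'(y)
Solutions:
 v(y) = C1 + k*y^2/2 - sin(4*y)/4


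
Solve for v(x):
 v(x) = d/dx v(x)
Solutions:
 v(x) = C1*exp(x)


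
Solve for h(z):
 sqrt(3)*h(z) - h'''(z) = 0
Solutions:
 h(z) = C3*exp(3^(1/6)*z) + (C1*sin(3^(2/3)*z/2) + C2*cos(3^(2/3)*z/2))*exp(-3^(1/6)*z/2)


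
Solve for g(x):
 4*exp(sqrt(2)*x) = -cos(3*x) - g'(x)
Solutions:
 g(x) = C1 - 2*sqrt(2)*exp(sqrt(2)*x) - sin(3*x)/3


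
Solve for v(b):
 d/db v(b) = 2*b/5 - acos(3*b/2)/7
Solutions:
 v(b) = C1 + b^2/5 - b*acos(3*b/2)/7 + sqrt(4 - 9*b^2)/21


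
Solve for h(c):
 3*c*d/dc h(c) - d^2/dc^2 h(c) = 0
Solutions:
 h(c) = C1 + C2*erfi(sqrt(6)*c/2)


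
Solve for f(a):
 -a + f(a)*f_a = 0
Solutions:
 f(a) = -sqrt(C1 + a^2)
 f(a) = sqrt(C1 + a^2)


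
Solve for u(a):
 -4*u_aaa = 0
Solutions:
 u(a) = C1 + C2*a + C3*a^2


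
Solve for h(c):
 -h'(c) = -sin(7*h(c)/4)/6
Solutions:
 -c/6 + 2*log(cos(7*h(c)/4) - 1)/7 - 2*log(cos(7*h(c)/4) + 1)/7 = C1


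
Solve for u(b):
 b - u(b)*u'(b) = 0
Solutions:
 u(b) = -sqrt(C1 + b^2)
 u(b) = sqrt(C1 + b^2)


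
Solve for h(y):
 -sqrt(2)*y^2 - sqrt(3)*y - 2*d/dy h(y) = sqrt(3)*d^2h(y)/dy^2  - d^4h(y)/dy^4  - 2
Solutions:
 h(y) = C1 + C2*exp(-y*(sqrt(3)/(sqrt(1 - sqrt(3)/9) + 1)^(1/3) + 3*(sqrt(1 - sqrt(3)/9) + 1)^(1/3))/6)*sin(y*(-sqrt(3)*(sqrt(1 - sqrt(3)/9) + 1)^(1/3) + (sqrt(1 - sqrt(3)/9) + 1)^(-1/3))/2) + C3*exp(-y*(sqrt(3)/(sqrt(1 - sqrt(3)/9) + 1)^(1/3) + 3*(sqrt(1 - sqrt(3)/9) + 1)^(1/3))/6)*cos(y*(-sqrt(3)*(sqrt(1 - sqrt(3)/9) + 1)^(1/3) + (sqrt(1 - sqrt(3)/9) + 1)^(-1/3))/2) + C4*exp(y*(sqrt(3)/(3*(sqrt(1 - sqrt(3)/9) + 1)^(1/3)) + (sqrt(1 - sqrt(3)/9) + 1)^(1/3))) - sqrt(2)*y^3/6 - sqrt(3)*y^2/4 + sqrt(6)*y^2/4 - 3*sqrt(2)*y/4 + 7*y/4


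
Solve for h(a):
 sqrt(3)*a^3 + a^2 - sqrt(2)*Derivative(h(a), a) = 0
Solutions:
 h(a) = C1 + sqrt(6)*a^4/8 + sqrt(2)*a^3/6


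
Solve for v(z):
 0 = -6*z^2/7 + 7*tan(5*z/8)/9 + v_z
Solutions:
 v(z) = C1 + 2*z^3/7 + 56*log(cos(5*z/8))/45


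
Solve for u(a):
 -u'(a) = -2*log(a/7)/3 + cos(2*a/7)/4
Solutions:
 u(a) = C1 + 2*a*log(a)/3 - 2*a*log(7)/3 - 2*a/3 - 7*sin(2*a/7)/8


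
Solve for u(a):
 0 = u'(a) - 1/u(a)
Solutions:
 u(a) = -sqrt(C1 + 2*a)
 u(a) = sqrt(C1 + 2*a)
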